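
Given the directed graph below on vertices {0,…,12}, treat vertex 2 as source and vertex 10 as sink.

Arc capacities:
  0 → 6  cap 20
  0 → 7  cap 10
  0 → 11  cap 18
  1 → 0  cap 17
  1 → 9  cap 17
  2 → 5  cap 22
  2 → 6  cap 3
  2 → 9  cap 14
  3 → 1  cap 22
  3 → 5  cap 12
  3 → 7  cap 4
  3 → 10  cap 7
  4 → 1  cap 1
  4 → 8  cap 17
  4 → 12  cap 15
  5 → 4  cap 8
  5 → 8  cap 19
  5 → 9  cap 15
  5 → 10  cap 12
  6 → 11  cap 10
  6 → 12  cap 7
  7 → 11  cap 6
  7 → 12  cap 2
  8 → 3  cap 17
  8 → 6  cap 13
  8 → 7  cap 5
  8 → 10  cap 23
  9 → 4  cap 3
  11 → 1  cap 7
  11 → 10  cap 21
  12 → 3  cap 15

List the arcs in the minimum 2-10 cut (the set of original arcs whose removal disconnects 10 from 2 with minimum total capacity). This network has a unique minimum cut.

Min-cut arcs: {(2,5), (2,6), (9,4)} (total capacity 28)

augment #1: 2→5→10 push 12
augment #2: 2→5→8→10 push 10
augment #3: 2→6→11→10 push 3
augment #4: 2→9→4→8→10 push 3
max flow = 28; residual-reachable set from 2 gives S-side
cut edges (S→T): {(2,5), (2,6), (9,4)} total cap 28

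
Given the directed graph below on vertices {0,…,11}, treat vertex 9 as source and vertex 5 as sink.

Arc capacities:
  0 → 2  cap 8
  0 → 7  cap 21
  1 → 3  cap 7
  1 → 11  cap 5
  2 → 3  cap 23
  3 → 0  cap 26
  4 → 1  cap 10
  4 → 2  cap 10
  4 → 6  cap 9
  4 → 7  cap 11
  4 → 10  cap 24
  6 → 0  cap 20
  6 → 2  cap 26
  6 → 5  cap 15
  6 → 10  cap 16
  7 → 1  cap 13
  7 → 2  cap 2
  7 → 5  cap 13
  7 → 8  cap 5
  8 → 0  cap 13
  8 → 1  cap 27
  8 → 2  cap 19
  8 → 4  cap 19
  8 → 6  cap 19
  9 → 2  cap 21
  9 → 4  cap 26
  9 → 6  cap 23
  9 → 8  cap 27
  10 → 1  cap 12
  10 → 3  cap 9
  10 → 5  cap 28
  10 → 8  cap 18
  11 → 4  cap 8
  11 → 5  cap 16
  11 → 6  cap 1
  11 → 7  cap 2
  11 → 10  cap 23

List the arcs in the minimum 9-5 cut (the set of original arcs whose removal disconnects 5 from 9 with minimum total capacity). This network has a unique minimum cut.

augment #1: 9→6→5 push 15
augment #2: 9→4→7→5 push 11
augment #3: 9→4→10→5 push 15
augment #4: 9→6→10→5 push 8
augment #5: 9→8→0→7→5 push 2
augment #6: 9→8→1→11→5 push 5
augment #7: 9→8→4→10→5 push 5
max flow = 61; residual-reachable set from 9 gives S-side
cut edges (S→T): {(1,11), (6,5), (7,5), (10,5)} total cap 61

Min-cut arcs: {(1,11), (6,5), (7,5), (10,5)} (total capacity 61)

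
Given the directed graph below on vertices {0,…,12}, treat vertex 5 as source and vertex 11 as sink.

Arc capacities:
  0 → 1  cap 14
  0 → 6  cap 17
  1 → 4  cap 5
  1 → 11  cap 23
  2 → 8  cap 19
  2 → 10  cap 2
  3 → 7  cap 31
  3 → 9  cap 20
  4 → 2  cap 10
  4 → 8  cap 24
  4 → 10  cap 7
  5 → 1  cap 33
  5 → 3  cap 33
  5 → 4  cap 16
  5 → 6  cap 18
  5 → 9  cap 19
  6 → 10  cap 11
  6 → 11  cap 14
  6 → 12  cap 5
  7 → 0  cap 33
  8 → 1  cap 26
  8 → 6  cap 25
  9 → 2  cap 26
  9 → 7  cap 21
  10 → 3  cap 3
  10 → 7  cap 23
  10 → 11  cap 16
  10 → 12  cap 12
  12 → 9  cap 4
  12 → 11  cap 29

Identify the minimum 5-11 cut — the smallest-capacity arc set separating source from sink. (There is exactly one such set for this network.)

augment #1: 5→1→11 push 23
augment #2: 5→6→11 push 14
augment #3: 5→4→10→11 push 7
augment #4: 5→6→10→11 push 4
augment #5: 5→4→2→10→11 push 2
augment #6: 5→4→8→6→10→11 push 3
augment #7: 5→4→8→6→12→11 push 4
augment #8: 5→1→4→8→6→12→11 push 1
augment #9: 5→1→4→8→6→10→12→11 push 4
max flow = 62; residual-reachable set from 5 gives S-side
cut edges (S→T): {(1,11), (2,10), (4,10), (6,10), (6,11), (6,12)} total cap 62

Min-cut arcs: {(1,11), (2,10), (4,10), (6,10), (6,11), (6,12)} (total capacity 62)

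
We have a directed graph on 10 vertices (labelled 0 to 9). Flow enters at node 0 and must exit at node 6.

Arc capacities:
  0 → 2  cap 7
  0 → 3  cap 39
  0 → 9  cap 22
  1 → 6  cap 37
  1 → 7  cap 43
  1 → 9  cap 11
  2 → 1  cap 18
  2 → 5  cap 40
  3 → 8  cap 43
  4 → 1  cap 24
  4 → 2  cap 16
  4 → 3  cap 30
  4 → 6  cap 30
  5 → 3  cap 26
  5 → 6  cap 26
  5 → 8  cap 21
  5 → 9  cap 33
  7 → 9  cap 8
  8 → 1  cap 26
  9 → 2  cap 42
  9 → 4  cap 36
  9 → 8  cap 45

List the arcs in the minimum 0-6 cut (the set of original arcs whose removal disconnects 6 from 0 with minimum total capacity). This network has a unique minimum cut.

augment #1: 0→2→1→6 push 7
augment #2: 0→9→4→6 push 22
augment #3: 0→3→8→1→6 push 26
max flow = 55; residual-reachable set from 0 gives S-side
cut edges (S→T): {(0,2), (0,9), (8,1)} total cap 55

Min-cut arcs: {(0,2), (0,9), (8,1)} (total capacity 55)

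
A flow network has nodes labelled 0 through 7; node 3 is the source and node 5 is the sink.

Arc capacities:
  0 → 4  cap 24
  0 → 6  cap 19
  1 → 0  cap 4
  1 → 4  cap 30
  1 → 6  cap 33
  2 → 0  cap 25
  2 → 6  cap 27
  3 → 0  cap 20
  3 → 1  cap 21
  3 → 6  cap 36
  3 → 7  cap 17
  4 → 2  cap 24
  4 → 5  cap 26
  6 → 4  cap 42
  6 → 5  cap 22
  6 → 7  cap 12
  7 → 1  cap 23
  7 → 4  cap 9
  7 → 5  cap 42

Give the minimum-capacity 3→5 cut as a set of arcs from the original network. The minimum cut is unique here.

Min-cut arcs: {(3,7), (4,5), (6,5), (6,7)} (total capacity 77)

augment #1: 3→6→5 push 22
augment #2: 3→7→5 push 17
augment #3: 3→0→4→5 push 20
augment #4: 3→1→4→5 push 6
augment #5: 3→6→7→5 push 12
max flow = 77; residual-reachable set from 3 gives S-side
cut edges (S→T): {(3,7), (4,5), (6,5), (6,7)} total cap 77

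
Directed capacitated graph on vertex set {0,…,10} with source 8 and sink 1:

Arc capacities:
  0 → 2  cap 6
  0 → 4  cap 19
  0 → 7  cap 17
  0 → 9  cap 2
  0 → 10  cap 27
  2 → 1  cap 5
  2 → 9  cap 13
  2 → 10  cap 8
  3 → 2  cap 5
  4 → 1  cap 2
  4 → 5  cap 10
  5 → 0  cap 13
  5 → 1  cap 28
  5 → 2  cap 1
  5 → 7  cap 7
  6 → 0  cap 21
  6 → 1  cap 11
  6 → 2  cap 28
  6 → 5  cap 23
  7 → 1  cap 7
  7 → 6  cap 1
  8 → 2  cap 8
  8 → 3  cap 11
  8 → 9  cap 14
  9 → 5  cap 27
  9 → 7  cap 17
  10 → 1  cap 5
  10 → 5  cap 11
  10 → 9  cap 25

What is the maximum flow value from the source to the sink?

Maximum flow value: 27

augment #1: 8→2→1 bottleneck 5, total now 5
augment #2: 8→2→10→1 bottleneck 3, total now 8
augment #3: 8→9→5→1 bottleneck 14, total now 22
augment #4: 8→3→2→10→1 bottleneck 2, total now 24
augment #5: 8→3→2→9→5→1 bottleneck 3, total now 27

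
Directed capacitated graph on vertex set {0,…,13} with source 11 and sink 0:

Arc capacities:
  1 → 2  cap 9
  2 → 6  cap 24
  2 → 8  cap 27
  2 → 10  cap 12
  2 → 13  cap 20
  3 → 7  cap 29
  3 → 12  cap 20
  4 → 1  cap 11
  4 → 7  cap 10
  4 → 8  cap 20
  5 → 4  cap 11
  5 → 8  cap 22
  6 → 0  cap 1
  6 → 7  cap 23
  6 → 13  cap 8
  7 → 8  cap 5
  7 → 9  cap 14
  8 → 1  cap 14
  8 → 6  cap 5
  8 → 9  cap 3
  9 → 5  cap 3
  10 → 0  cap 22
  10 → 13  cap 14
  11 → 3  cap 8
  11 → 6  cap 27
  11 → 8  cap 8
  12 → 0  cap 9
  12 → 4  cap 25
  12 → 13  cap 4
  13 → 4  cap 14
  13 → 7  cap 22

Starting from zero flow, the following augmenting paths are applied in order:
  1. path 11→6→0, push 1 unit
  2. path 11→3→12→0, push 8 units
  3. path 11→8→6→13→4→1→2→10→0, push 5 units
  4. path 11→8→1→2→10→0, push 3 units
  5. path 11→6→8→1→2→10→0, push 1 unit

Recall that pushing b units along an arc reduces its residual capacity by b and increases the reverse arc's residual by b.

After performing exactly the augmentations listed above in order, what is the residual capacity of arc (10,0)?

Residual capacity of (10,0): 13

after path 1 (11→6→0, push 1): res(10,0)=22
after path 2 (11→3→12→0, push 8): res(10,0)=22
after path 3 (11→8→6→13→4→1→2→10→0, push 5): res(10,0)=17
after path 4 (11→8→1→2→10→0, push 3): res(10,0)=14
after path 5 (11→6→8→1→2→10→0, push 1): res(10,0)=13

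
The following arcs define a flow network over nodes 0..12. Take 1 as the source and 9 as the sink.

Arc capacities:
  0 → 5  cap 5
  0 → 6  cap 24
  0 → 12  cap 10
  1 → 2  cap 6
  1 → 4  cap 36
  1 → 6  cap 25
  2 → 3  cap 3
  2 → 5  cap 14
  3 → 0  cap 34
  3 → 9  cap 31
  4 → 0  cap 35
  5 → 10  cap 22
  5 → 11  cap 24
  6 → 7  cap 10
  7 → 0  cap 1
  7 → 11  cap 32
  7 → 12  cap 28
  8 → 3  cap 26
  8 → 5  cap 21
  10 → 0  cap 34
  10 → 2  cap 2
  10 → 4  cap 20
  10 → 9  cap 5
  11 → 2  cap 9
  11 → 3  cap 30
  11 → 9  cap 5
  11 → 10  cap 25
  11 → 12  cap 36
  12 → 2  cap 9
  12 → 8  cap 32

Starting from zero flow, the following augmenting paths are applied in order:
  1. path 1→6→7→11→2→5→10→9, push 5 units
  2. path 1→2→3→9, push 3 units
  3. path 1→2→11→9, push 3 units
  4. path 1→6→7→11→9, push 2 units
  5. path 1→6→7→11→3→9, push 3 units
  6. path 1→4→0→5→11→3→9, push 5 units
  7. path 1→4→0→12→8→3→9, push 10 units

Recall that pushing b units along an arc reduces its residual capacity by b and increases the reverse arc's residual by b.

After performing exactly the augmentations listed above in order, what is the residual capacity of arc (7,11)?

after path 1 (1→6→7→11→2→5→10→9, push 5): res(7,11)=27
after path 2 (1→2→3→9, push 3): res(7,11)=27
after path 3 (1→2→11→9, push 3): res(7,11)=27
after path 4 (1→6→7→11→9, push 2): res(7,11)=25
after path 5 (1→6→7→11→3→9, push 3): res(7,11)=22
after path 6 (1→4→0→5→11→3→9, push 5): res(7,11)=22
after path 7 (1→4→0→12→8→3→9, push 10): res(7,11)=22

Residual capacity of (7,11): 22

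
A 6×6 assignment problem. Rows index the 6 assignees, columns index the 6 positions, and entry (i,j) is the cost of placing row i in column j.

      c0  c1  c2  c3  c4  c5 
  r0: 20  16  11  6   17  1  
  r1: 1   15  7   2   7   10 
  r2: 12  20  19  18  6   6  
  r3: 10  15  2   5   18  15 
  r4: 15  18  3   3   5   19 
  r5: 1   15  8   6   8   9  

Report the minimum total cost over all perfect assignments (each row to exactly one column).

Minimum assignment cost: 28

one of 3 optimal assignments: row0→col5 (cost 1), row1→col0 (cost 1), row2→col4 (cost 6), row3→col2 (cost 2), row4→col3 (cost 3), row5→col1 (cost 15)
total = 1 + 1 + 6 + 2 + 3 + 15 = 28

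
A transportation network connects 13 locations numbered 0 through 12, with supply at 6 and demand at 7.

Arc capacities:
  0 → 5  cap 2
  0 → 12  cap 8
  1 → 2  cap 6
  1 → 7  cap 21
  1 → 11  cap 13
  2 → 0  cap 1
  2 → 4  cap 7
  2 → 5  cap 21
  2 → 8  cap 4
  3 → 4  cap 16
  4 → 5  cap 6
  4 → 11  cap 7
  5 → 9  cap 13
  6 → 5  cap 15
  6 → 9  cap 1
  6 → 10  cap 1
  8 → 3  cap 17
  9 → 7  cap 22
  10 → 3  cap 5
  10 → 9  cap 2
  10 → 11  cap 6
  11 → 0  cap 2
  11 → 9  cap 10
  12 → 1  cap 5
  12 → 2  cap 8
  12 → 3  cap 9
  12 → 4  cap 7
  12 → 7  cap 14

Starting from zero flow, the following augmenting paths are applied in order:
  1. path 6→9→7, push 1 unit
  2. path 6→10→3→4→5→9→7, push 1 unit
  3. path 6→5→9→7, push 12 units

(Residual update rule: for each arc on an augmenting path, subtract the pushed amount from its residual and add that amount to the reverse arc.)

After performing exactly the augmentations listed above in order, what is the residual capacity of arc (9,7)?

after path 1 (6→9→7, push 1): res(9,7)=21
after path 2 (6→10→3→4→5→9→7, push 1): res(9,7)=20
after path 3 (6→5→9→7, push 12): res(9,7)=8

Residual capacity of (9,7): 8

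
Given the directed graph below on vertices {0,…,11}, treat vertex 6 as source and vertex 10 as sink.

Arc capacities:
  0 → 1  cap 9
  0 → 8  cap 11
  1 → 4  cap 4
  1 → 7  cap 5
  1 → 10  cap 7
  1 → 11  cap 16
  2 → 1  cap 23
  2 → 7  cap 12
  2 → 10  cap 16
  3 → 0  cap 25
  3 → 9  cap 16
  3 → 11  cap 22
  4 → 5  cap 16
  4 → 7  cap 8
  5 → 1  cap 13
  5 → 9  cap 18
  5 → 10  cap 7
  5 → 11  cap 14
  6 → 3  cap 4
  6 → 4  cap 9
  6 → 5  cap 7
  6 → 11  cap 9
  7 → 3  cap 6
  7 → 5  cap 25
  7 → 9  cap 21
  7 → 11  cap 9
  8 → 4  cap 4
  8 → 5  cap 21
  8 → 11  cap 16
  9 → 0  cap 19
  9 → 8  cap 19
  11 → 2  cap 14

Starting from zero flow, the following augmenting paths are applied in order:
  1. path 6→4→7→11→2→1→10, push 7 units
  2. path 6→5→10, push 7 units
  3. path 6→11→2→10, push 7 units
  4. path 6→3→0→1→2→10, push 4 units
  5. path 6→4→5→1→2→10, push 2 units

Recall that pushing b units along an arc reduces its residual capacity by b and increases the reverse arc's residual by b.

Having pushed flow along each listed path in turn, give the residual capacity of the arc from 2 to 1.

Residual capacity of (2,1): 22

after path 1 (6→4→7→11→2→1→10, push 7): res(2,1)=16
after path 2 (6→5→10, push 7): res(2,1)=16
after path 3 (6→11→2→10, push 7): res(2,1)=16
after path 4 (6→3→0→1→2→10, push 4): res(2,1)=20
after path 5 (6→4→5→1→2→10, push 2): res(2,1)=22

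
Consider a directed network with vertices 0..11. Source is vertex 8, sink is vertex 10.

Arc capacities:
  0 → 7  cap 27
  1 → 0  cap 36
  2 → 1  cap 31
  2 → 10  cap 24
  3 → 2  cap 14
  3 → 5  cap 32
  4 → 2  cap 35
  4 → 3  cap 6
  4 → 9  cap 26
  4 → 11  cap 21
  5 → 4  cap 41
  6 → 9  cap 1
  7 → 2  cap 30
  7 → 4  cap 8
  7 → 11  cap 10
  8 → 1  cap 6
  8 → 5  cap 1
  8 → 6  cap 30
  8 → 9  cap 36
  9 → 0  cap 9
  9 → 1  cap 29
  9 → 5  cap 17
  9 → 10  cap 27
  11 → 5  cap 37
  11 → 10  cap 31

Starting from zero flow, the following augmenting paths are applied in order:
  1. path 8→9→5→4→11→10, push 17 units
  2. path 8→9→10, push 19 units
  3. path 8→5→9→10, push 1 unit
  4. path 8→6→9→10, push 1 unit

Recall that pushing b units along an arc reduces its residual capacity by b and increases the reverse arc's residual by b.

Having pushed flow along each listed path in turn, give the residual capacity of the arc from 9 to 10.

Residual capacity of (9,10): 6

after path 1 (8→9→5→4→11→10, push 17): res(9,10)=27
after path 2 (8→9→10, push 19): res(9,10)=8
after path 3 (8→5→9→10, push 1): res(9,10)=7
after path 4 (8→6→9→10, push 1): res(9,10)=6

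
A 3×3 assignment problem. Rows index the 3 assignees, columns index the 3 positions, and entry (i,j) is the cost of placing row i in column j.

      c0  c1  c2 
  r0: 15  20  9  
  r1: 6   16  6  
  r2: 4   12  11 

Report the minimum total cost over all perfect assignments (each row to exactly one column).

optimal assignment: row0→col2 (cost 9), row1→col0 (cost 6), row2→col1 (cost 12)
total = 9 + 6 + 12 = 27

Minimum assignment cost: 27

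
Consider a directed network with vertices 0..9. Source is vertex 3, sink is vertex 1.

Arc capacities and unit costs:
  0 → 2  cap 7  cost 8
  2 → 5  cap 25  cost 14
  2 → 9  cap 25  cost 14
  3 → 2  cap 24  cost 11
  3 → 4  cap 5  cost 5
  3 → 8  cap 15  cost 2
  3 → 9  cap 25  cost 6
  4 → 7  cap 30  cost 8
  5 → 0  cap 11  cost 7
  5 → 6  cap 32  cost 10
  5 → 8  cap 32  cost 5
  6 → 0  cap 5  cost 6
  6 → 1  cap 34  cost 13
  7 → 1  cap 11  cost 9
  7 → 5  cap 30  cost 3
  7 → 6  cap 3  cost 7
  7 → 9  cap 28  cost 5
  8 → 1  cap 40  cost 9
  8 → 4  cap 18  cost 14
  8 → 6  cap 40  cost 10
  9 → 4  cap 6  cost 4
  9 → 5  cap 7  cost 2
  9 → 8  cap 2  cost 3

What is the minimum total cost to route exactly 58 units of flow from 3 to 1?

shortest-cost path #1: 3→8→1 push 15 @ unit cost 11 (adds 165)
shortest-cost path #2: 3→9→8→1 push 2 @ unit cost 18 (adds 36)
shortest-cost path #3: 3→4→7→1 push 5 @ unit cost 22 (adds 110)
shortest-cost path #4: 3→9→5→8→1 push 7 @ unit cost 22 (adds 154)
shortest-cost path #5: 3→9→4→7→1 push 6 @ unit cost 27 (adds 162)
shortest-cost path #6: 3→2→5→8→1 push 16 @ unit cost 39 (adds 624)
shortest-cost path #7: 3→2→5→6→1 push 7 @ unit cost 48 (adds 336)
total cost = 1587

Minimum cost for 58 units: 1587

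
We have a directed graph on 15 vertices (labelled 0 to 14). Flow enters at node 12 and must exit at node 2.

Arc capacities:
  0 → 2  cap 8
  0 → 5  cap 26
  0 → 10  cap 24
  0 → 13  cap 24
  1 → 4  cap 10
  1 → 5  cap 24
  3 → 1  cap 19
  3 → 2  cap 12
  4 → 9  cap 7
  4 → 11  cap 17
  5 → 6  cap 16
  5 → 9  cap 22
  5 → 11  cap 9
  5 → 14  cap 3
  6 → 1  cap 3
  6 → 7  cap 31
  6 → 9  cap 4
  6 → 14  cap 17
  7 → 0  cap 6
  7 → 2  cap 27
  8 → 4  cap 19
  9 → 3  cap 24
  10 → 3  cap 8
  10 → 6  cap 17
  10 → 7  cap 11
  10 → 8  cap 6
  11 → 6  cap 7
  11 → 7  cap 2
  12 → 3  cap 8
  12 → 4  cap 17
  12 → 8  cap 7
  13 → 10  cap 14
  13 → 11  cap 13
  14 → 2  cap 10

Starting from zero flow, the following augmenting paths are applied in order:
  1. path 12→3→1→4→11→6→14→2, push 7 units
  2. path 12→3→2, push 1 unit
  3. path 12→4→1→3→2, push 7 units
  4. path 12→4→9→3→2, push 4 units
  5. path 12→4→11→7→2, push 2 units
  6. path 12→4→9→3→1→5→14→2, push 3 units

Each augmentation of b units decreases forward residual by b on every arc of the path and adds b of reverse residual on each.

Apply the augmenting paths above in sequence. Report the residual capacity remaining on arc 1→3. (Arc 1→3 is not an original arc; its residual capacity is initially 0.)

Residual capacity of (1,3): 3

after path 1 (12→3→1→4→11→6→14→2, push 7): res(1,3)=7
after path 2 (12→3→2, push 1): res(1,3)=7
after path 3 (12→4→1→3→2, push 7): res(1,3)=0
after path 4 (12→4→9→3→2, push 4): res(1,3)=0
after path 5 (12→4→11→7→2, push 2): res(1,3)=0
after path 6 (12→4→9→3→1→5→14→2, push 3): res(1,3)=3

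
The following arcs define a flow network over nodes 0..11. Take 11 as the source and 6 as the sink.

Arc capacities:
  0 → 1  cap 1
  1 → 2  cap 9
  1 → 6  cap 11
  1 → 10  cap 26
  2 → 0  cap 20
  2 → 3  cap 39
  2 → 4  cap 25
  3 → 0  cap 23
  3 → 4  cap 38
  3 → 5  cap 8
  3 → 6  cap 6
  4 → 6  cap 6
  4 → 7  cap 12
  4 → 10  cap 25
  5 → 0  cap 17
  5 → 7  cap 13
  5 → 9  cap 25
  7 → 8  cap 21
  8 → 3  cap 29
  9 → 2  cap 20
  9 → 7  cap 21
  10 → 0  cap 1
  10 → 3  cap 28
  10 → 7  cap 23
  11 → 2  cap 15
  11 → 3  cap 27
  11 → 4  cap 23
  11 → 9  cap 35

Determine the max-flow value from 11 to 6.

augment #1: 11→3→6 bottleneck 6, total now 6
augment #2: 11→4→6 bottleneck 6, total now 12
augment #3: 11→2→0→1→6 bottleneck 1, total now 13

Maximum flow value: 13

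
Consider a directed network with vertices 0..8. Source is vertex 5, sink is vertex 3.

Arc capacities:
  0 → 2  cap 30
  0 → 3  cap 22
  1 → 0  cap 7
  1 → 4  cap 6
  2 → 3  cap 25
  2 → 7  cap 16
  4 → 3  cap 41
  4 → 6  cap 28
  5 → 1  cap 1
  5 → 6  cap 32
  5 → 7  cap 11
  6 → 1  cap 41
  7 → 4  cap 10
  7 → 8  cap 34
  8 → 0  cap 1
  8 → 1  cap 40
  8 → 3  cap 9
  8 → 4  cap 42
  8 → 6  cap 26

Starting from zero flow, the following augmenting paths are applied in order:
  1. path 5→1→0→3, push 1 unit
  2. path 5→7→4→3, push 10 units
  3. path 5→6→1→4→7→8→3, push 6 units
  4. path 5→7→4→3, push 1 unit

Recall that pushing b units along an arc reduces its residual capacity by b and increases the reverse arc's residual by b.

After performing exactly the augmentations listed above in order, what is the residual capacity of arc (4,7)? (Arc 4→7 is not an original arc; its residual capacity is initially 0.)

Residual capacity of (4,7): 5

after path 1 (5→1→0→3, push 1): res(4,7)=0
after path 2 (5→7→4→3, push 10): res(4,7)=10
after path 3 (5→6→1→4→7→8→3, push 6): res(4,7)=4
after path 4 (5→7→4→3, push 1): res(4,7)=5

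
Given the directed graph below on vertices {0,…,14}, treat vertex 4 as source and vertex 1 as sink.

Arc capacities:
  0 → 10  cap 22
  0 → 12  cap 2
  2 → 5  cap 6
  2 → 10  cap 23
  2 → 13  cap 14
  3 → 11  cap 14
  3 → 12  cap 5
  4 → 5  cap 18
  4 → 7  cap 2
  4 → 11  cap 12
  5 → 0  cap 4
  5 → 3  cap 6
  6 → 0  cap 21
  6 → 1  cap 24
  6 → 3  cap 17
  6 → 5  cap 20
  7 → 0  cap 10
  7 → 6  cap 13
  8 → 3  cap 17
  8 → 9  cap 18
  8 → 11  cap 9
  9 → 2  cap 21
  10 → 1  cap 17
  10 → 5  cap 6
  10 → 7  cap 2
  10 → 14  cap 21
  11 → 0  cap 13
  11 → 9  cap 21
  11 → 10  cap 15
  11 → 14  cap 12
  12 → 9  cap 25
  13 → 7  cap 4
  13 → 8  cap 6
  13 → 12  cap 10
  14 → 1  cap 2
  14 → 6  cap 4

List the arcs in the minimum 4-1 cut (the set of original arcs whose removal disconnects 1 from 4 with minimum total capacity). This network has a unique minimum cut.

Min-cut arcs: {(4,7), (4,11), (5,0), (5,3)} (total capacity 24)

augment #1: 4→7→6→1 push 2
augment #2: 4→11→10→1 push 12
augment #3: 4→5→0→10→1 push 4
augment #4: 4→5→3→11→10→1 push 1
augment #5: 4→5→3→11→14→1 push 2
augment #6: 4→5→3→11→14→6→1 push 3
max flow = 24; residual-reachable set from 4 gives S-side
cut edges (S→T): {(4,7), (4,11), (5,0), (5,3)} total cap 24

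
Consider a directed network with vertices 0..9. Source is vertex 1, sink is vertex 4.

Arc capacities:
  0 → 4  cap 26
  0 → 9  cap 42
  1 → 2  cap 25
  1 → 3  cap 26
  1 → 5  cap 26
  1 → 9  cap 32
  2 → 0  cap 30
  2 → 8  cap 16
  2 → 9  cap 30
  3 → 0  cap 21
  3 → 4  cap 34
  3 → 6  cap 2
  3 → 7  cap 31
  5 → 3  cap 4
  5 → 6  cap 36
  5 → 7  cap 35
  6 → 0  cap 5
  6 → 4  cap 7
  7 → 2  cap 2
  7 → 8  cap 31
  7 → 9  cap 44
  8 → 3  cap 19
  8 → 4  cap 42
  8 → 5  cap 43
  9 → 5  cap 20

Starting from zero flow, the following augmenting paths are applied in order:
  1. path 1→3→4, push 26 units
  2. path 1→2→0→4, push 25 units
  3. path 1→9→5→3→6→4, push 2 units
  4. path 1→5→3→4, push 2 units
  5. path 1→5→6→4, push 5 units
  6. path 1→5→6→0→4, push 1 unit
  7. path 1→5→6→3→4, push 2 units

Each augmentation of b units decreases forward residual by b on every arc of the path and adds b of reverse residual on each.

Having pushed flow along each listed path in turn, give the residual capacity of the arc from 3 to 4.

Residual capacity of (3,4): 4

after path 1 (1→3→4, push 26): res(3,4)=8
after path 2 (1→2→0→4, push 25): res(3,4)=8
after path 3 (1→9→5→3→6→4, push 2): res(3,4)=8
after path 4 (1→5→3→4, push 2): res(3,4)=6
after path 5 (1→5→6→4, push 5): res(3,4)=6
after path 6 (1→5→6→0→4, push 1): res(3,4)=6
after path 7 (1→5→6→3→4, push 2): res(3,4)=4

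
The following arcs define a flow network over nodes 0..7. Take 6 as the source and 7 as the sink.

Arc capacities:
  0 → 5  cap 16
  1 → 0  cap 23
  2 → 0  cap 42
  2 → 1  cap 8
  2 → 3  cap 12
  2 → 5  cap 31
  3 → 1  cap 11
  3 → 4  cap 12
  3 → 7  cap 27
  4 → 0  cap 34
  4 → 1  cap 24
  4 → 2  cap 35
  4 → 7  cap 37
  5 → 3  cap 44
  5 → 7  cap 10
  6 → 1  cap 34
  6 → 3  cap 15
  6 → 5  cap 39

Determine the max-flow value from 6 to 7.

Maximum flow value: 49

augment #1: 6→3→7 bottleneck 15, total now 15
augment #2: 6→5→7 bottleneck 10, total now 25
augment #3: 6→5→3→7 bottleneck 12, total now 37
augment #4: 6→5→3→4→7 bottleneck 12, total now 49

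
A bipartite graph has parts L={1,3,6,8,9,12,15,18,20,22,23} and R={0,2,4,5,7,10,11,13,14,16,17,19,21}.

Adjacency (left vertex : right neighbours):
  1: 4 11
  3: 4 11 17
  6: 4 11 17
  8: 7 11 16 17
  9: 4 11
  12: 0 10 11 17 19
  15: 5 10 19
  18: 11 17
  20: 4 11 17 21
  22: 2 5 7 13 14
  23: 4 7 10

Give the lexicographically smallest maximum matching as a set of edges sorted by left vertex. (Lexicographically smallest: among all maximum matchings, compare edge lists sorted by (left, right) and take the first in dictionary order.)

Lex-smallest maximum matching: {(1,4), (3,11), (6,17), (8,7), (12,0), (15,5), (20,21), (22,2), (23,10)}

|M| = 9 (so the lex-smallest maximum matching has 9 edges)
process left vertices in ascending order; for each, take the smallest-labelled available neighbour that still permits 9 edges overall, or leave it unmatched if none does
lex-smallest matching: {1-4, 3-11, 6-17, 8-7, 12-0, 15-5, 20-21, 22-2, 23-10}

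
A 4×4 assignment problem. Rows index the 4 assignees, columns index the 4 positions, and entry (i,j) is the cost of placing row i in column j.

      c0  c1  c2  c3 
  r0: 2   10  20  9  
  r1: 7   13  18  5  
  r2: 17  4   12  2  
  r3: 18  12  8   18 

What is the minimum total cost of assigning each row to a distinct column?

Minimum assignment cost: 19

optimal assignment: row0→col0 (cost 2), row1→col3 (cost 5), row2→col1 (cost 4), row3→col2 (cost 8)
total = 2 + 5 + 4 + 8 = 19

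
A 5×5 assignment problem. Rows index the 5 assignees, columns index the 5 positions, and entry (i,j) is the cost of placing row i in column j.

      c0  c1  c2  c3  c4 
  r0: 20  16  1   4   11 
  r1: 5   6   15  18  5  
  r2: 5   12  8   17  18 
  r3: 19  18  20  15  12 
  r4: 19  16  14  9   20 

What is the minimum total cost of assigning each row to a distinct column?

optimal assignment: row0→col2 (cost 1), row1→col1 (cost 6), row2→col0 (cost 5), row3→col4 (cost 12), row4→col3 (cost 9)
total = 1 + 6 + 5 + 12 + 9 = 33

Minimum assignment cost: 33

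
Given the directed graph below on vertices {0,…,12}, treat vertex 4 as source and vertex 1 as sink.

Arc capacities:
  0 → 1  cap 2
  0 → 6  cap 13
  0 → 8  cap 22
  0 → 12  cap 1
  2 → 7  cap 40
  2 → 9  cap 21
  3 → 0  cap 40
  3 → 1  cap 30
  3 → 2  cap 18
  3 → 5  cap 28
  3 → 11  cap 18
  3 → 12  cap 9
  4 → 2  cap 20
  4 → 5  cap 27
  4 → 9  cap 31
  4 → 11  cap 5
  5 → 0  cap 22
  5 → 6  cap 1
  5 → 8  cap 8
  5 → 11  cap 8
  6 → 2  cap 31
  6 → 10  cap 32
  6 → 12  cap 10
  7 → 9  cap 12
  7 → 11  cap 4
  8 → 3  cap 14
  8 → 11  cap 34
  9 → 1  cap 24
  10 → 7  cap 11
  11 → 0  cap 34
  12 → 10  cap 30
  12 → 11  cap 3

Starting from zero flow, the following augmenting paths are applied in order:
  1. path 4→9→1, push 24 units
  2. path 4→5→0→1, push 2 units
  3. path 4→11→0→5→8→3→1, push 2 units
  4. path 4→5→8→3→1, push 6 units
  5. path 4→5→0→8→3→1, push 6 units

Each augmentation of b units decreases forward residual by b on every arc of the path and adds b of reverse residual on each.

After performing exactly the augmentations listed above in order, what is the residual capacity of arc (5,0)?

after path 1 (4→9→1, push 24): res(5,0)=22
after path 2 (4→5→0→1, push 2): res(5,0)=20
after path 3 (4→11→0→5→8→3→1, push 2): res(5,0)=22
after path 4 (4→5→8→3→1, push 6): res(5,0)=22
after path 5 (4→5→0→8→3→1, push 6): res(5,0)=16

Residual capacity of (5,0): 16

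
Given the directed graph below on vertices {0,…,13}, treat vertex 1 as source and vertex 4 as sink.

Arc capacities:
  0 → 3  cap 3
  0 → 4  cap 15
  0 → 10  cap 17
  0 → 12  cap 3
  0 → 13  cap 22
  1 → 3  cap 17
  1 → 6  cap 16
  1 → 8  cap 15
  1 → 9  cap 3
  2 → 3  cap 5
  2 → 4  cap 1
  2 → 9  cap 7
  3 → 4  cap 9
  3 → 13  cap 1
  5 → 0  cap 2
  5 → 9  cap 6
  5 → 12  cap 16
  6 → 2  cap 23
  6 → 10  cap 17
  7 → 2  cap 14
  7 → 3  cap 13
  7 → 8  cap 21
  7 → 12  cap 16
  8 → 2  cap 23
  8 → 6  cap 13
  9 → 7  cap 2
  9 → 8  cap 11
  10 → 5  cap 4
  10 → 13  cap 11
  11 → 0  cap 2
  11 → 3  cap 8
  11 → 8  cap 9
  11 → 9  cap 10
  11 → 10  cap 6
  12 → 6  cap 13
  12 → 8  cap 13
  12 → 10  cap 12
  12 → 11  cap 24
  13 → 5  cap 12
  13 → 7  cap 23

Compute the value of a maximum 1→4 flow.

augment #1: 1→3→4 bottleneck 9, total now 9
augment #2: 1→6→2→4 bottleneck 1, total now 10
augment #3: 1→3→13→5→0→4 bottleneck 1, total now 11
augment #4: 1→6→10→5→0→4 bottleneck 1, total now 12
augment #5: 1→9→7→12→11→0→4 bottleneck 2, total now 14

Maximum flow value: 14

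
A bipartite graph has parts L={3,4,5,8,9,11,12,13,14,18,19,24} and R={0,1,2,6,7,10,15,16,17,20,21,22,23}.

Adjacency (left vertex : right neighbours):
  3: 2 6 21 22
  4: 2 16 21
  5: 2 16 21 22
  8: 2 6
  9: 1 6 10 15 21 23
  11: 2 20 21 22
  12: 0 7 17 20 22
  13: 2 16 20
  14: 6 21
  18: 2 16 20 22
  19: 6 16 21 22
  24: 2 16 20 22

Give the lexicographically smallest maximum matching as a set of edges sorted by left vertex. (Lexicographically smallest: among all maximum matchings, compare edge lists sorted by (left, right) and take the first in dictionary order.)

Lex-smallest maximum matching: {(3,2), (4,16), (5,21), (8,6), (9,1), (11,20), (12,0), (18,22)}

|M| = 8 (so the lex-smallest maximum matching has 8 edges)
process left vertices in ascending order; for each, take the smallest-labelled available neighbour that still permits 8 edges overall, or leave it unmatched if none does
lex-smallest matching: {3-2, 4-16, 5-21, 8-6, 9-1, 11-20, 12-0, 18-22}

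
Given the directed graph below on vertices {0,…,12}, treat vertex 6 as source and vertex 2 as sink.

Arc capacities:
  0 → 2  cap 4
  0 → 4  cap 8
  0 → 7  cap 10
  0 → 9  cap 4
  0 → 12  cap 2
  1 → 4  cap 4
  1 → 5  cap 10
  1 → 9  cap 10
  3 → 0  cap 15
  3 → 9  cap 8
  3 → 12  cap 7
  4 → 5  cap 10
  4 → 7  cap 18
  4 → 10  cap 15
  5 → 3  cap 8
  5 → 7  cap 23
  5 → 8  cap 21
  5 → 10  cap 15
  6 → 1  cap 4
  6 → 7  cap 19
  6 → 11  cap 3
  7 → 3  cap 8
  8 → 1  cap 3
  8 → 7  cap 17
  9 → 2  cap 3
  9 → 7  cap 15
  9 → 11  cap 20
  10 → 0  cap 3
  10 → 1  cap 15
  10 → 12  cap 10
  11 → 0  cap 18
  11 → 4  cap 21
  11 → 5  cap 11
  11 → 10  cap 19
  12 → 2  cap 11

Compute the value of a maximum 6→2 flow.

augment #1: 6→1→9→2 bottleneck 3, total now 3
augment #2: 6→11→0→2 bottleneck 3, total now 6
augment #3: 6→7→3→0→2 bottleneck 1, total now 7
augment #4: 6→7→3→12→2 bottleneck 7, total now 14
augment #5: 6→1→4→10→12→2 bottleneck 1, total now 15

Maximum flow value: 15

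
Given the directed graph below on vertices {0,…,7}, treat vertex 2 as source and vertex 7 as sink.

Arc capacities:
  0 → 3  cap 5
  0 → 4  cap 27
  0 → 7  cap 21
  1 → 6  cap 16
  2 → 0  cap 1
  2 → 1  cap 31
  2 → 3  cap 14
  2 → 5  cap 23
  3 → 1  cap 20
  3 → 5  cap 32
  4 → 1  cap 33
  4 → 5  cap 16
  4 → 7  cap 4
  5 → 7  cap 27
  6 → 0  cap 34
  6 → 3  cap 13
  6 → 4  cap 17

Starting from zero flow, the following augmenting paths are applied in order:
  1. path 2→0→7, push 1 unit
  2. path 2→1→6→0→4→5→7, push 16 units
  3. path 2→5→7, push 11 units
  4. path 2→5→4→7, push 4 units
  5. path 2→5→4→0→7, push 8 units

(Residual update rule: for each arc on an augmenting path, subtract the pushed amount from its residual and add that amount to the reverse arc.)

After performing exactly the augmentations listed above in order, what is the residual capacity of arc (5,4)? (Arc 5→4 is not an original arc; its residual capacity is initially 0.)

after path 1 (2→0→7, push 1): res(5,4)=0
after path 2 (2→1→6→0→4→5→7, push 16): res(5,4)=16
after path 3 (2→5→7, push 11): res(5,4)=16
after path 4 (2→5→4→7, push 4): res(5,4)=12
after path 5 (2→5→4→0→7, push 8): res(5,4)=4

Residual capacity of (5,4): 4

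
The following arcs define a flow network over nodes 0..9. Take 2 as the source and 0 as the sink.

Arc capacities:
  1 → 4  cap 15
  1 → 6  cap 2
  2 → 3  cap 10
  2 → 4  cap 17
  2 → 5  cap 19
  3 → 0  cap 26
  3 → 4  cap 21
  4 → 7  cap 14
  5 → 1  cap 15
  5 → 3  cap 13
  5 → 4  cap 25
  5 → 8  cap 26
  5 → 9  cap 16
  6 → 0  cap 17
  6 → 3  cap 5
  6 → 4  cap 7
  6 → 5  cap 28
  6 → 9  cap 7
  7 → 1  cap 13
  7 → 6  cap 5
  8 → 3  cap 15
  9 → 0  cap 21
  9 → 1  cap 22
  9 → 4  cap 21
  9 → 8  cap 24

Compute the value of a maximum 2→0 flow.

augment #1: 2→3→0 bottleneck 10, total now 10
augment #2: 2→5→3→0 bottleneck 13, total now 23
augment #3: 2→5→9→0 bottleneck 6, total now 29
augment #4: 2→4→7→6→0 bottleneck 5, total now 34
augment #5: 2→4→7→1→6→0 bottleneck 2, total now 36

Maximum flow value: 36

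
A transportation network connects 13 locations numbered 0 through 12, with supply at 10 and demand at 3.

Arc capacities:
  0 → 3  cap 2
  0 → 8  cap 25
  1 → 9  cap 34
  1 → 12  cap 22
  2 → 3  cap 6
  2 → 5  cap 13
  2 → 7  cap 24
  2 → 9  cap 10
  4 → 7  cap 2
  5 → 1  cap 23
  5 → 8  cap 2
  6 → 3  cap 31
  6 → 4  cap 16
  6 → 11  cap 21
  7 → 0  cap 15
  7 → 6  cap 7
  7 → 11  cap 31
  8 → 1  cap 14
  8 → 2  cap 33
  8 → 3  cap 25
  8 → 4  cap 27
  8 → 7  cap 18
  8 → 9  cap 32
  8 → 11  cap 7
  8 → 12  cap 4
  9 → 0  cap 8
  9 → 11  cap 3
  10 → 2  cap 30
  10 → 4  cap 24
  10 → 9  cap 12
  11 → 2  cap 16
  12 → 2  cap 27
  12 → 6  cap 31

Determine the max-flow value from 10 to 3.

Maximum flow value: 43

augment #1: 10→2→3 bottleneck 6, total now 6
augment #2: 10→9→0→3 bottleneck 2, total now 8
augment #3: 10→2→5→8→3 bottleneck 2, total now 10
augment #4: 10→2→7→6→3 bottleneck 7, total now 17
augment #5: 10→9→0→8→3 bottleneck 6, total now 23
augment #6: 10→2→7→0→8→3 bottleneck 15, total now 38
augment #7: 10→4→7→2→5→1→12→6→3 bottleneck 2, total now 40
augment #8: 10→9→11→2→5→1→12→6→3 bottleneck 3, total now 43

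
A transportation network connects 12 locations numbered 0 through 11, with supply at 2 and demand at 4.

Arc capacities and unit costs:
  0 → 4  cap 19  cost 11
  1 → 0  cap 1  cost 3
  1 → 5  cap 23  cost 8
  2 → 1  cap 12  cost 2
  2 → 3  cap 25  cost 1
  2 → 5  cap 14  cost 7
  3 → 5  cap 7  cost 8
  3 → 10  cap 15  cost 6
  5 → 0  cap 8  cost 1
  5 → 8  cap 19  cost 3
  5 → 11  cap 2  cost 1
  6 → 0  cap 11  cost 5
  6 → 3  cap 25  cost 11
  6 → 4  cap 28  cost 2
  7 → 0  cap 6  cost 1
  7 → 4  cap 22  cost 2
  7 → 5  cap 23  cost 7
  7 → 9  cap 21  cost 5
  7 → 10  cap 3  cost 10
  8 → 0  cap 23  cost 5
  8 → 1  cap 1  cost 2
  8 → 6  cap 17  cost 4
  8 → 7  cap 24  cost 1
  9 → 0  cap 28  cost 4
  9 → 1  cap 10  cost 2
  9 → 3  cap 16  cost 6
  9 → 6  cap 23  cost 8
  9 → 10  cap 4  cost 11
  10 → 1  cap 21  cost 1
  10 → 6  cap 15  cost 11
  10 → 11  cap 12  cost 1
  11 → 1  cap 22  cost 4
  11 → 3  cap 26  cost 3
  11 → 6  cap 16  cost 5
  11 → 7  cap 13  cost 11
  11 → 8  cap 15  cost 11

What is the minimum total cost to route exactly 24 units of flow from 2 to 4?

Minimum cost for 24 units: 332

shortest-cost path #1: 2→5→8→7→4 push 14 @ unit cost 13 (adds 182)
shortest-cost path #2: 2→3→10→11→6→4 push 10 @ unit cost 15 (adds 150)
total cost = 332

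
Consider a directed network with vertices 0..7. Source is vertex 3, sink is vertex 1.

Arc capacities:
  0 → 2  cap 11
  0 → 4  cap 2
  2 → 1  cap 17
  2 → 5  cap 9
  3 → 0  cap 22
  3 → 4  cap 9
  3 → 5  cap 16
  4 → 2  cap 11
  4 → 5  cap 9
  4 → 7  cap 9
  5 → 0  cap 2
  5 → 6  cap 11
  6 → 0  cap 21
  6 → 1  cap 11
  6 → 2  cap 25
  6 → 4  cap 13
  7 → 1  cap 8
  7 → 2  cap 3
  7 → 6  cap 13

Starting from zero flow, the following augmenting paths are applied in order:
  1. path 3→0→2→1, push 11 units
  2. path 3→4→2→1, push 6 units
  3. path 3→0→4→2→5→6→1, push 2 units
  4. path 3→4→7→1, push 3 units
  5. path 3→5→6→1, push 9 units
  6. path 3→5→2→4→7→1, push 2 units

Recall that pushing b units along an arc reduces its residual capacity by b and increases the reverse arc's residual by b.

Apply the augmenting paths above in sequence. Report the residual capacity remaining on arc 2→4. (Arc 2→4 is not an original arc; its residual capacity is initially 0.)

after path 1 (3→0→2→1, push 11): res(2,4)=0
after path 2 (3→4→2→1, push 6): res(2,4)=6
after path 3 (3→0→4→2→5→6→1, push 2): res(2,4)=8
after path 4 (3→4→7→1, push 3): res(2,4)=8
after path 5 (3→5→6→1, push 9): res(2,4)=8
after path 6 (3→5→2→4→7→1, push 2): res(2,4)=6

Residual capacity of (2,4): 6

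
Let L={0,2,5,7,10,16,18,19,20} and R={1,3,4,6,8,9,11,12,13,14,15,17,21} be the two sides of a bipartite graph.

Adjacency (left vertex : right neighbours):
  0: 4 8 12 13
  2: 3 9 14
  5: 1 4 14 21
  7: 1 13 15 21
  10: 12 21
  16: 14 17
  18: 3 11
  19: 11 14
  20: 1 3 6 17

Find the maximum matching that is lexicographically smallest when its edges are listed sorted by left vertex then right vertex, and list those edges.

Lex-smallest maximum matching: {(0,4), (2,3), (5,1), (7,13), (10,12), (16,17), (18,11), (19,14), (20,6)}

|M| = 9 (so the lex-smallest maximum matching has 9 edges)
process left vertices in ascending order; for each, take the smallest-labelled available neighbour that still permits 9 edges overall, or leave it unmatched if none does
lex-smallest matching: {0-4, 2-3, 5-1, 7-13, 10-12, 16-17, 18-11, 19-14, 20-6}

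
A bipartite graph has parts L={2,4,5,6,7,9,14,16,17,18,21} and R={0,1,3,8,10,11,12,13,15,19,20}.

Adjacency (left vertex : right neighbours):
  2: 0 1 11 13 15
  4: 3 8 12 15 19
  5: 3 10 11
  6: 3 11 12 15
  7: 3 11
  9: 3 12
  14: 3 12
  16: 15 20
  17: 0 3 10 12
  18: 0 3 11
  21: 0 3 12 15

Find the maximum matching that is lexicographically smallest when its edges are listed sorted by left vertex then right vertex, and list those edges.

Lex-smallest maximum matching: {(2,1), (4,8), (5,3), (6,11), (9,12), (16,20), (17,10), (18,0), (21,15)}

|M| = 9 (so the lex-smallest maximum matching has 9 edges)
process left vertices in ascending order; for each, take the smallest-labelled available neighbour that still permits 9 edges overall, or leave it unmatched if none does
lex-smallest matching: {2-1, 4-8, 5-3, 6-11, 9-12, 16-20, 17-10, 18-0, 21-15}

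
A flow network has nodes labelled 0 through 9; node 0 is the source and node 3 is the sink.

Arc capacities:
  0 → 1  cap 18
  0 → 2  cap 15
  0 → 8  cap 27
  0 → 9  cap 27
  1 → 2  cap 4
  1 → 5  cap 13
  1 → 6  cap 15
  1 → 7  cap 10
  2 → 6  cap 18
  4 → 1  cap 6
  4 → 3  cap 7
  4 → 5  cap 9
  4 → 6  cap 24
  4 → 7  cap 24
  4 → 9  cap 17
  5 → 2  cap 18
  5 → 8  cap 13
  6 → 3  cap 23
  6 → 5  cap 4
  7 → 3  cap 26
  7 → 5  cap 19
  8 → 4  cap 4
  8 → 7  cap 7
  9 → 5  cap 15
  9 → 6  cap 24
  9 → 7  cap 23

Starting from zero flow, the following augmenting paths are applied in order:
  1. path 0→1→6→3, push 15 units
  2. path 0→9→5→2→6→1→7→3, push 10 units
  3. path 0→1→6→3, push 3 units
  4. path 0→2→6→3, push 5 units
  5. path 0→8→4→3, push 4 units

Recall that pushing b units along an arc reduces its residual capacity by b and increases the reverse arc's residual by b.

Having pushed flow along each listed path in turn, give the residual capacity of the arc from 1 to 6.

after path 1 (0→1→6→3, push 15): res(1,6)=0
after path 2 (0→9→5→2→6→1→7→3, push 10): res(1,6)=10
after path 3 (0→1→6→3, push 3): res(1,6)=7
after path 4 (0→2→6→3, push 5): res(1,6)=7
after path 5 (0→8→4→3, push 4): res(1,6)=7

Residual capacity of (1,6): 7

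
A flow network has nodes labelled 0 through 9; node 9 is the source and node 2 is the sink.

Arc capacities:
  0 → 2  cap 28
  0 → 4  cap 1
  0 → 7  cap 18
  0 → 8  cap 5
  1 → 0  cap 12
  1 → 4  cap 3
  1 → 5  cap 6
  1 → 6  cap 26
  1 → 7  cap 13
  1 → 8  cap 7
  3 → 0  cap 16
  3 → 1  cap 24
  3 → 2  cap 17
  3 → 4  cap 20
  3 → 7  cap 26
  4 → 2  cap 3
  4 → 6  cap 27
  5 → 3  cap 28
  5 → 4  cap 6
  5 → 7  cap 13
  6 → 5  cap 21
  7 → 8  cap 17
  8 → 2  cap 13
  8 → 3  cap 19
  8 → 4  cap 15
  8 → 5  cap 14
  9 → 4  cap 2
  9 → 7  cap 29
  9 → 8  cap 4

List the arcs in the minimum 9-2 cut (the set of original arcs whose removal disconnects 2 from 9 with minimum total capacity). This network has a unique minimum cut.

augment #1: 9→4→2 push 2
augment #2: 9→8→2 push 4
augment #3: 9→7→8→2 push 9
augment #4: 9→7→8→3→2 push 8
max flow = 23; residual-reachable set from 9 gives S-side
cut edges (S→T): {(7,8), (9,4), (9,8)} total cap 23

Min-cut arcs: {(7,8), (9,4), (9,8)} (total capacity 23)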